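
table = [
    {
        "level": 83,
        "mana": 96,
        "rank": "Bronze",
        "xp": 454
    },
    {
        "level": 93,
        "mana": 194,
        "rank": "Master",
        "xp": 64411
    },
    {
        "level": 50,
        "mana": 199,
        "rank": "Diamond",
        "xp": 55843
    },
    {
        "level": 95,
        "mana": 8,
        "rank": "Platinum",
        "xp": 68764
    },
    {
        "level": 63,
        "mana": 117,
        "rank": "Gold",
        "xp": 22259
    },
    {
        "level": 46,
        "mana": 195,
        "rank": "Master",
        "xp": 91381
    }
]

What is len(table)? 6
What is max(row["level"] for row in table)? 95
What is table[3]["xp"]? 68764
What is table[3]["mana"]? 8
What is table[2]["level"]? 50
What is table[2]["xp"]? 55843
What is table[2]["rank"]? "Diamond"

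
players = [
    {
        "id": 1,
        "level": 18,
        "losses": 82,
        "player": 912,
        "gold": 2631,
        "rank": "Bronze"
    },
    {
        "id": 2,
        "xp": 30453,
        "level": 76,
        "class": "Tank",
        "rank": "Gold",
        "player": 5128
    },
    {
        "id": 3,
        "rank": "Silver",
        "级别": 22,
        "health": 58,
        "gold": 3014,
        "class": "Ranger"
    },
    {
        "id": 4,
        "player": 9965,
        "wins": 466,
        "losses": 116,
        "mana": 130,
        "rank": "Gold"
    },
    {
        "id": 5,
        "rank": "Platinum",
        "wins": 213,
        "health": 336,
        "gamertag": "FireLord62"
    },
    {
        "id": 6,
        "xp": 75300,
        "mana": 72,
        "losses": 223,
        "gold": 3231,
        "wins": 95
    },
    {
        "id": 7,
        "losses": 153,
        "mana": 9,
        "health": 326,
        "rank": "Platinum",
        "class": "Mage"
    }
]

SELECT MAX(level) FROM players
76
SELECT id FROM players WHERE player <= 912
[1]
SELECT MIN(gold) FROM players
2631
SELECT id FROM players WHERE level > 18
[2]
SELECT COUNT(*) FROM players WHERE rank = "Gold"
2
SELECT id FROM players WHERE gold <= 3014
[1, 3]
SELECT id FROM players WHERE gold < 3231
[1, 3]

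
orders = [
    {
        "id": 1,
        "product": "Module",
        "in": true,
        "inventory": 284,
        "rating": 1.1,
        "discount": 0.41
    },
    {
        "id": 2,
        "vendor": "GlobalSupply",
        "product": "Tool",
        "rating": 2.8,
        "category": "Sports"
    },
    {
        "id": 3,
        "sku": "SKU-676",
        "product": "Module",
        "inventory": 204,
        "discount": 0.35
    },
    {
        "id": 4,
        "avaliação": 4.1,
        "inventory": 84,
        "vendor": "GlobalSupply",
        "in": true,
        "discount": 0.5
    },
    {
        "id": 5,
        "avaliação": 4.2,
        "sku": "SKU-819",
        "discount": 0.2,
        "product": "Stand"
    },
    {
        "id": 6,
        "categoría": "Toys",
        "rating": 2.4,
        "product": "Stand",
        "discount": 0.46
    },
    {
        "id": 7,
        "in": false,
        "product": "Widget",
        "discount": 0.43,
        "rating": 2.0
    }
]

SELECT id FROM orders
[1, 2, 3, 4, 5, 6, 7]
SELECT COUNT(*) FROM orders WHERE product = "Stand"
2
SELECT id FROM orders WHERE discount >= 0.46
[4, 6]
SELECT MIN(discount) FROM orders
0.2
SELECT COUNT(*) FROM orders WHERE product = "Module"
2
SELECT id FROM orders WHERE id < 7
[1, 2, 3, 4, 5, 6]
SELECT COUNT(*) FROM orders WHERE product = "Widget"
1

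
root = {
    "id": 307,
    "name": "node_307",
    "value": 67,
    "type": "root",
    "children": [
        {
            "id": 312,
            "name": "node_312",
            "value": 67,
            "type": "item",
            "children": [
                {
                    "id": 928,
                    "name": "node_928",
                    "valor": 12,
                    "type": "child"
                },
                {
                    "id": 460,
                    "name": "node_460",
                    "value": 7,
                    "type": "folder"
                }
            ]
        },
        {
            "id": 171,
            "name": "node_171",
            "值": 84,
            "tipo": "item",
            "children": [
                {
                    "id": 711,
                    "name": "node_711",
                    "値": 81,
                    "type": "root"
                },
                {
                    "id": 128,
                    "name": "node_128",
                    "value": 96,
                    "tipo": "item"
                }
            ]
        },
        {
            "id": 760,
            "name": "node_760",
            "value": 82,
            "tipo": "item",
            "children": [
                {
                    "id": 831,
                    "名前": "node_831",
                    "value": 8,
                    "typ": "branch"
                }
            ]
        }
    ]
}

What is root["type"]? "root"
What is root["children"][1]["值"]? 84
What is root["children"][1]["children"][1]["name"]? "node_128"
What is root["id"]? 307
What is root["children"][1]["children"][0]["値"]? 81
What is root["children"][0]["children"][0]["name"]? "node_928"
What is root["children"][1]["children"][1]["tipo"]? "item"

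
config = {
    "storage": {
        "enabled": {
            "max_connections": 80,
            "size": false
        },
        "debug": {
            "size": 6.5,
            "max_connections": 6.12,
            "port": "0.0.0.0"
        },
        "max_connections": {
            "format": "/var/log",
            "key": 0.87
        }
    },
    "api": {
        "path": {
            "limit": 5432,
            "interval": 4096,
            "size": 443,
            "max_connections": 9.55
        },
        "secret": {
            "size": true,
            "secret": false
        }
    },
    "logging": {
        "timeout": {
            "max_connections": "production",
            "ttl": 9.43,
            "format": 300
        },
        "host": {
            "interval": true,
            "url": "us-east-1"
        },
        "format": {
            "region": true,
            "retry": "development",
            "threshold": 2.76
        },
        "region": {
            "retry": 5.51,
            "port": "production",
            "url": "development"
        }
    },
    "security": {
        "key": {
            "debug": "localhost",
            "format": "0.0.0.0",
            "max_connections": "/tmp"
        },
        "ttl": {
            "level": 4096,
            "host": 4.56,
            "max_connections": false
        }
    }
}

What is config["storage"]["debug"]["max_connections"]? 6.12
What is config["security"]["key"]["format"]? "0.0.0.0"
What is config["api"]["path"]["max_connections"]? 9.55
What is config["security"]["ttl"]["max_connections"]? False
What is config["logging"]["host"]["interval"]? True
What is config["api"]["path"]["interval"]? 4096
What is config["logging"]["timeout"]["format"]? 300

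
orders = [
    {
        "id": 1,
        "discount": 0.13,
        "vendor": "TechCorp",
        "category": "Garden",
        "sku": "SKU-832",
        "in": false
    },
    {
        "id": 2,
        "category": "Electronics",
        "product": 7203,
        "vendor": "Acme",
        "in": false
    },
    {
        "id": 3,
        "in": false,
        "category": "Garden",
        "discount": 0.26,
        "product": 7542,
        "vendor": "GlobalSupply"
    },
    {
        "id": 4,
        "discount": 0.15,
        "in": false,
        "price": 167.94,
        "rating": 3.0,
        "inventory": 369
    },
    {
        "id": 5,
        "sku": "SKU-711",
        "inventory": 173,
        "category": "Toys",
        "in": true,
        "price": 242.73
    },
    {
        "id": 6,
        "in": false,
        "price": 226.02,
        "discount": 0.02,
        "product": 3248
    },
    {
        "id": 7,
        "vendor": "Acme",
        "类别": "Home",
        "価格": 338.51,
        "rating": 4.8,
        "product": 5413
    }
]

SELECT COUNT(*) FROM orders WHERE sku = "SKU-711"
1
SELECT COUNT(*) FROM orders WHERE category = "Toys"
1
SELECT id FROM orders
[1, 2, 3, 4, 5, 6, 7]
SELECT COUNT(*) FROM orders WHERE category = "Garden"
2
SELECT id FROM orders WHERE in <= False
[1, 2, 3, 4, 6]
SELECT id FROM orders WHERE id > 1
[2, 3, 4, 5, 6, 7]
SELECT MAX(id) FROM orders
7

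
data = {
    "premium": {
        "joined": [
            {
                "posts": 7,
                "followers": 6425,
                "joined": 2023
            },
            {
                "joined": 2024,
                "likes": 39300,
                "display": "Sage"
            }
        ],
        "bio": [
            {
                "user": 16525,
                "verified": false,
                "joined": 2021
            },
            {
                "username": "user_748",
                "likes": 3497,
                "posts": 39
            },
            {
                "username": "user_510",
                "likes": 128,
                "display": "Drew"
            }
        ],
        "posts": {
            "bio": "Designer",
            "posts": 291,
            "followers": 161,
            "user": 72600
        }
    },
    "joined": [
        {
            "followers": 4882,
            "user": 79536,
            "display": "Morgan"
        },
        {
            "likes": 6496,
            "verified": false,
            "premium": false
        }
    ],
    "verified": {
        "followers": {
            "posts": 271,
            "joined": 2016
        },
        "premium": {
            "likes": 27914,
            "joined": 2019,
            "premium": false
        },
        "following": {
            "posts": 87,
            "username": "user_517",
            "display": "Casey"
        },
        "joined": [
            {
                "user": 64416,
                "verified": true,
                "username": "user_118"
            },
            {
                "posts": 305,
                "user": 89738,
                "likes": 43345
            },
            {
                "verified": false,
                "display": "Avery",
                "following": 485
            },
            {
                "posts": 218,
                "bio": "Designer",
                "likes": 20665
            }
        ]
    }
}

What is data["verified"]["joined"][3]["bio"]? "Designer"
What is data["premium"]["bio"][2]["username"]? "user_510"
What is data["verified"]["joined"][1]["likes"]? 43345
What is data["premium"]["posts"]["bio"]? "Designer"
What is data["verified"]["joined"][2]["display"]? "Avery"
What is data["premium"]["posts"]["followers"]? 161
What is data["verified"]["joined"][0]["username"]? "user_118"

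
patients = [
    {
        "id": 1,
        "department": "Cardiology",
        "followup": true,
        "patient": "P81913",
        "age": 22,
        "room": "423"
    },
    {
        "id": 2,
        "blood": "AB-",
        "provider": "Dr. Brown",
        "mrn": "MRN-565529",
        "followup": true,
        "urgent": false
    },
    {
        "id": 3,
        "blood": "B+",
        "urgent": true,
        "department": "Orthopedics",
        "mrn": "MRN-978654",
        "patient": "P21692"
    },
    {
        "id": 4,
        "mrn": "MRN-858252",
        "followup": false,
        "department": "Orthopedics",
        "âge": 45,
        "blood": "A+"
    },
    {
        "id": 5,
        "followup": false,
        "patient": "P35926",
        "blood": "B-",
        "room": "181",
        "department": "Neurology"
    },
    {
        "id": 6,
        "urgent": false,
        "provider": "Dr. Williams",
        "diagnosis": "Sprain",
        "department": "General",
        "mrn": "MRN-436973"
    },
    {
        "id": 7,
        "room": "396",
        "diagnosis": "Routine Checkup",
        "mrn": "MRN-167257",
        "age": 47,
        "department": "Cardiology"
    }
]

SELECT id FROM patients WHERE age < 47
[1]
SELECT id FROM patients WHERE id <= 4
[1, 2, 3, 4]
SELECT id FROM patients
[1, 2, 3, 4, 5, 6, 7]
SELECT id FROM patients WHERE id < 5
[1, 2, 3, 4]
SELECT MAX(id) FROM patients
7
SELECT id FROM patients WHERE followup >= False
[1, 2, 4, 5]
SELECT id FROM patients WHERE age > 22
[7]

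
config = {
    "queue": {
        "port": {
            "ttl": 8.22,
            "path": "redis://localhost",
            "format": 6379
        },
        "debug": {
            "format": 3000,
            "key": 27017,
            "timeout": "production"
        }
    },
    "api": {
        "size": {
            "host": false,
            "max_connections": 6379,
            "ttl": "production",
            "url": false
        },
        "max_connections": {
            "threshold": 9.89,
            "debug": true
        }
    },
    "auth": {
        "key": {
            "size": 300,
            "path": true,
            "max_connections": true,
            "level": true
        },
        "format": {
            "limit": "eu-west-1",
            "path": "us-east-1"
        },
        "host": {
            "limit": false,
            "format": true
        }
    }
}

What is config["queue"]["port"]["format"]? 6379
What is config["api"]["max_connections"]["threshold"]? 9.89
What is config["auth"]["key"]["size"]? 300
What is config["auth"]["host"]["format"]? True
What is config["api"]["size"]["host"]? False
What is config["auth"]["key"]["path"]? True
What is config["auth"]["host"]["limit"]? False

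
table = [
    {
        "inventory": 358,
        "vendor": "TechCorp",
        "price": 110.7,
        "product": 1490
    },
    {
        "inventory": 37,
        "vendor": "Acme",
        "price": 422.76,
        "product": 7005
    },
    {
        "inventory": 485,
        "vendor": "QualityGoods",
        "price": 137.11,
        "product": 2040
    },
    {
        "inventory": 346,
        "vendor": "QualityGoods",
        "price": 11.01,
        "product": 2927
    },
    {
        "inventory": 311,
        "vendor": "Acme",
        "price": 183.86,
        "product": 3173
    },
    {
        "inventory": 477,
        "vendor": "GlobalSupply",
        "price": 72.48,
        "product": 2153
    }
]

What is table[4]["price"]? 183.86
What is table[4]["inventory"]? 311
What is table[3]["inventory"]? 346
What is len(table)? 6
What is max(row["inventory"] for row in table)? 485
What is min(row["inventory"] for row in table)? 37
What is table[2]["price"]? 137.11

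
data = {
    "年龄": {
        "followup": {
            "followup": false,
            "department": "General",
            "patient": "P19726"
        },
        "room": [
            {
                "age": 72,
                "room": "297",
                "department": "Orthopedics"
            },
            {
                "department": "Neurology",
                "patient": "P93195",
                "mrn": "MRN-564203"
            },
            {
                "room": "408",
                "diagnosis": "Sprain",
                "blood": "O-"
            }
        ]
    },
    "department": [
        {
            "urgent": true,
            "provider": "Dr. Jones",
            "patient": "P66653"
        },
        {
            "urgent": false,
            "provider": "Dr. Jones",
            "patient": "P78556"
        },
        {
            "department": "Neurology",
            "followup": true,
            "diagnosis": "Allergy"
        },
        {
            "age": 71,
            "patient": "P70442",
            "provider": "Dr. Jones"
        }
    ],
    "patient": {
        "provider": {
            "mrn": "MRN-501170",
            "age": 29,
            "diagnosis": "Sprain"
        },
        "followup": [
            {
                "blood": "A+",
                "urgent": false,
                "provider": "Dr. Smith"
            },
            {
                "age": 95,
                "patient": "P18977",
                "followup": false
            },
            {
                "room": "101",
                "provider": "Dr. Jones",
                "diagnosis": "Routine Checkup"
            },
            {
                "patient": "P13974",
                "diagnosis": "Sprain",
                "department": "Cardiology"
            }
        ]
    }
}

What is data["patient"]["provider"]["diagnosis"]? "Sprain"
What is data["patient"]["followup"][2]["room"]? "101"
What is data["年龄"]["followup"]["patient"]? "P19726"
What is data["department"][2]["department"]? "Neurology"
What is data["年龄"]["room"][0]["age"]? 72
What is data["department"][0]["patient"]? "P66653"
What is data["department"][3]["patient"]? "P70442"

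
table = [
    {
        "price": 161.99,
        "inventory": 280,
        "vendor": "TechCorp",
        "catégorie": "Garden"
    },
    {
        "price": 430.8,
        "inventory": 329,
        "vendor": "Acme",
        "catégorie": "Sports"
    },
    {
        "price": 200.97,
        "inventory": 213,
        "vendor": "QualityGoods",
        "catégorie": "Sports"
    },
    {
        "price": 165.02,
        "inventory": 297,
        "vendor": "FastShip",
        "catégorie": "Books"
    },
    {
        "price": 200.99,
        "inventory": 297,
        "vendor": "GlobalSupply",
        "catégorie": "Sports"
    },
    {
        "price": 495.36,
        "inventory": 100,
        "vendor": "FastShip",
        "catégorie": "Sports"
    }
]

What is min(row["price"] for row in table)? 161.99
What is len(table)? 6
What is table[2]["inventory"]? 213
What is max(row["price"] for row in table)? 495.36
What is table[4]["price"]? 200.99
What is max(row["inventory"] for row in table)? 329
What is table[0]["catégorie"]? "Garden"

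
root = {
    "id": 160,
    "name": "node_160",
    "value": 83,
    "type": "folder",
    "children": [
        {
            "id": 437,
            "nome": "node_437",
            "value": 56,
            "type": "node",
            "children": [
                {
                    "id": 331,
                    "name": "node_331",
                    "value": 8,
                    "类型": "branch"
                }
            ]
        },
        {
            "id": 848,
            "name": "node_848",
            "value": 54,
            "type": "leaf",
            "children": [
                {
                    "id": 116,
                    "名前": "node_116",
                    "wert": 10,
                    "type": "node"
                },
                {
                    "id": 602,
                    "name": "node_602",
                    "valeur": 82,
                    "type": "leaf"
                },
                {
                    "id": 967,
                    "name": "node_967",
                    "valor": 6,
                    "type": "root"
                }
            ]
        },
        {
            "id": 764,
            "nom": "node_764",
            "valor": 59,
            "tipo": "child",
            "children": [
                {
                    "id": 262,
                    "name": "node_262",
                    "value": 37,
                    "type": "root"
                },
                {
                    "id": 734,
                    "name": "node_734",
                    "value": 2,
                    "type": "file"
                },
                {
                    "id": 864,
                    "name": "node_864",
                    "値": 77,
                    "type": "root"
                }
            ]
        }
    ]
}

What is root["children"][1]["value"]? 54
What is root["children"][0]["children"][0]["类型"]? "branch"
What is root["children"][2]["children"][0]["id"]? 262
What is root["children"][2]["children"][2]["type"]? "root"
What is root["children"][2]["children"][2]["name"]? "node_864"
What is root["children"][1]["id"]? 848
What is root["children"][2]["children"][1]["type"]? "file"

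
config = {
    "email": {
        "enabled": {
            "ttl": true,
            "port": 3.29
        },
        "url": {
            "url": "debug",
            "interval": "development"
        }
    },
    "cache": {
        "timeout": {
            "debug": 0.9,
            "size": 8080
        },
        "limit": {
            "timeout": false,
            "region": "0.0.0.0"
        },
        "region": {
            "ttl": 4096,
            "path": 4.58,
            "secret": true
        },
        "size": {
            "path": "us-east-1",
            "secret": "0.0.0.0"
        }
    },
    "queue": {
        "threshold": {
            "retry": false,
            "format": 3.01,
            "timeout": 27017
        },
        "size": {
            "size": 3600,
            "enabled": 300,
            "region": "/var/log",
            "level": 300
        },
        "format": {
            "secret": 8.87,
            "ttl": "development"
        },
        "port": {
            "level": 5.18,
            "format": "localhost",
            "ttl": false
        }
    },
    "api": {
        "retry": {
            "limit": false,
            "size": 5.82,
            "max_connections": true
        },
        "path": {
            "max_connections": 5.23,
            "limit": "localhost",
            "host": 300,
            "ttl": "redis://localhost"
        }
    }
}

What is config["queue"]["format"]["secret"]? 8.87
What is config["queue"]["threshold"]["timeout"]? 27017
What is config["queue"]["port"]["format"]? "localhost"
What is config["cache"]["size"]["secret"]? "0.0.0.0"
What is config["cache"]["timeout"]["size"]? 8080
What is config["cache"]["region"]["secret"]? True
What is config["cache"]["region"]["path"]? 4.58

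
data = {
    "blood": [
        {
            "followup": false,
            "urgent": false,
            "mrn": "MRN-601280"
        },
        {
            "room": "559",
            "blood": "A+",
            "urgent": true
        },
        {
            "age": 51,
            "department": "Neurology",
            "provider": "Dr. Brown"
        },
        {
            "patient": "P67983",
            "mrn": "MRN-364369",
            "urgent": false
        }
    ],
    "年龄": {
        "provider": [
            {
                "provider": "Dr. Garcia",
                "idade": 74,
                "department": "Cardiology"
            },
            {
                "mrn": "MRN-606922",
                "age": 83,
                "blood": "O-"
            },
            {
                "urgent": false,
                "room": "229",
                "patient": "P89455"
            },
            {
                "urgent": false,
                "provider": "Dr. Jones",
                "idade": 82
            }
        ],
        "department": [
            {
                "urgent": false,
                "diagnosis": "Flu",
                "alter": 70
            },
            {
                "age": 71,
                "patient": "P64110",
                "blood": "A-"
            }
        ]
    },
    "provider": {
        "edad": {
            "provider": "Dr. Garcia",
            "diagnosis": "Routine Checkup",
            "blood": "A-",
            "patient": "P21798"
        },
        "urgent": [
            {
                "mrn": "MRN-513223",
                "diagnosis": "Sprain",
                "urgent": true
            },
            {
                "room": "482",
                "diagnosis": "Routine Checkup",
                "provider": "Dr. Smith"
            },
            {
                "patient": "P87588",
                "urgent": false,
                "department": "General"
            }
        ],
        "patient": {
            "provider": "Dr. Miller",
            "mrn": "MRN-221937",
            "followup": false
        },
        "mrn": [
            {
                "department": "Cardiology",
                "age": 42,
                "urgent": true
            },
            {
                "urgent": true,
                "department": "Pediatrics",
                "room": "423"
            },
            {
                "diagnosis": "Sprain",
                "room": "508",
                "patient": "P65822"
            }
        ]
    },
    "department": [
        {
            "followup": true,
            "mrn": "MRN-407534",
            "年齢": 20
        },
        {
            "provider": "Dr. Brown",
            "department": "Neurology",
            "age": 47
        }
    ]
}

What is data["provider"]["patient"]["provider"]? "Dr. Miller"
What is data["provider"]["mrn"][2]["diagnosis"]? "Sprain"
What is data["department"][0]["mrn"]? "MRN-407534"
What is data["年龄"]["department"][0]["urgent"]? False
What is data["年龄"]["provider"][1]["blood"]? "O-"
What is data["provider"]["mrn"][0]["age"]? 42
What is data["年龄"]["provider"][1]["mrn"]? "MRN-606922"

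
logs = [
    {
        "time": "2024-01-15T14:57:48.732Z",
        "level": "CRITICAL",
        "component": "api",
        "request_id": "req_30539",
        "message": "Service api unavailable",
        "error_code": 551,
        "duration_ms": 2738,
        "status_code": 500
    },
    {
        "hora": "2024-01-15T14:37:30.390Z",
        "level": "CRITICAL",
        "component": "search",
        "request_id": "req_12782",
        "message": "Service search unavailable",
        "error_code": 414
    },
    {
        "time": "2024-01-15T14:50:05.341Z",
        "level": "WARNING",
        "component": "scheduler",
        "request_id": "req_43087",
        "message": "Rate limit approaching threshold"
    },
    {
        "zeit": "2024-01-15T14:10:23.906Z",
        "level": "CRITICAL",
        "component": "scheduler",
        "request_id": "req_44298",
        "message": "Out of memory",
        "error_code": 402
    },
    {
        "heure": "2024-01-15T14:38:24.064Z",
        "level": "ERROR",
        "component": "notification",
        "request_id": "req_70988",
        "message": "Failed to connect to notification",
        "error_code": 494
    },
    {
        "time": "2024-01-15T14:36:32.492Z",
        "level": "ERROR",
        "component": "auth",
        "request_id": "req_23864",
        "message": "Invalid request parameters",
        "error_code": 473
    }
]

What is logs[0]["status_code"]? 500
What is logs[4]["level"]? "ERROR"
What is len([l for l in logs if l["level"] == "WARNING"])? 1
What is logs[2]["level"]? "WARNING"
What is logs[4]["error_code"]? 494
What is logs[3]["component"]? "scheduler"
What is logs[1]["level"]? "CRITICAL"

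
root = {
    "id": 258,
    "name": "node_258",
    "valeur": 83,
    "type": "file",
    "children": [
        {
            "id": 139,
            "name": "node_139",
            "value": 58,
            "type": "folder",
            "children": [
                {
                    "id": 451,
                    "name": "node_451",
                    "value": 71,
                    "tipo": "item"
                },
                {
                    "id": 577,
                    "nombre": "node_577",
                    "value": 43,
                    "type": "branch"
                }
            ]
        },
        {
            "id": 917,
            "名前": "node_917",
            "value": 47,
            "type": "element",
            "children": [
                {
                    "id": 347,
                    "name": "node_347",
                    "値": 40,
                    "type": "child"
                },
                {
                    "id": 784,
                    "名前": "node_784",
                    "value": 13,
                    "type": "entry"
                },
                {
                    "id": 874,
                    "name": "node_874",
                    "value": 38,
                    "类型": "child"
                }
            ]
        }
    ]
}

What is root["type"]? "file"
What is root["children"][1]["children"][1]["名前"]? "node_784"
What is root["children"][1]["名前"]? "node_917"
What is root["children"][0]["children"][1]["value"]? 43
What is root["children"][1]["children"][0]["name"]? "node_347"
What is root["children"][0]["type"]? "folder"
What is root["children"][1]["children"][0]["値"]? 40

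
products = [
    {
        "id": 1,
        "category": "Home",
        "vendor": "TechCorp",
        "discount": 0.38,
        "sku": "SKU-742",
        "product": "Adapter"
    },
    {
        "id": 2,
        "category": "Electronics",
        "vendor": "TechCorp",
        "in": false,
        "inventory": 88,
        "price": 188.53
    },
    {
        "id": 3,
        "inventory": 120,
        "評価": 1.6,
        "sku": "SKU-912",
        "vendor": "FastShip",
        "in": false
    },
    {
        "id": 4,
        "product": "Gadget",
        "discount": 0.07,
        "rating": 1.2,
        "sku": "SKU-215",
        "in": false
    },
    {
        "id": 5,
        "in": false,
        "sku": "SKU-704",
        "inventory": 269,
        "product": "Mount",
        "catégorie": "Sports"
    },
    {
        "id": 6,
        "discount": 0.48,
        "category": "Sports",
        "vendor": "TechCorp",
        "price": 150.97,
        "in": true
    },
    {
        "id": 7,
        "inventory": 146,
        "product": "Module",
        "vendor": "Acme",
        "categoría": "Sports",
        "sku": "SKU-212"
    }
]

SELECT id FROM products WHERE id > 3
[4, 5, 6, 7]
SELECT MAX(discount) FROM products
0.48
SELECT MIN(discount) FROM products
0.07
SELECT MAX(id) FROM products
7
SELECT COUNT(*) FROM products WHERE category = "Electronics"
1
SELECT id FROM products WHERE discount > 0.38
[6]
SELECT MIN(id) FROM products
1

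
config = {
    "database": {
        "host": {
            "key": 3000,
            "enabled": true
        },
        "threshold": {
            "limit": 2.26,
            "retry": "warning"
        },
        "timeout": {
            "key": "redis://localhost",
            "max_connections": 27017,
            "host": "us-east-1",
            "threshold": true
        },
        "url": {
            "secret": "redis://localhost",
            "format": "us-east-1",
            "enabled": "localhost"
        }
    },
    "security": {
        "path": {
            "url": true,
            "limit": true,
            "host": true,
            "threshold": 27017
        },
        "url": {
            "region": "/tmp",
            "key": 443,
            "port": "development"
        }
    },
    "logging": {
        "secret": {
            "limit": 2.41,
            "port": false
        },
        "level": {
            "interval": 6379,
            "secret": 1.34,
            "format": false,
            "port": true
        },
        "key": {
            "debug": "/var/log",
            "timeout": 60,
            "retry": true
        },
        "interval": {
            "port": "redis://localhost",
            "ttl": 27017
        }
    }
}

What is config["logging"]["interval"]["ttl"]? 27017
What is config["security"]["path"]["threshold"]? 27017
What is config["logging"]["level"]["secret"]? 1.34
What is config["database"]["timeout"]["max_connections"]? 27017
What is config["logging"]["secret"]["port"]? False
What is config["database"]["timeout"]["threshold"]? True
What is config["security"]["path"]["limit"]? True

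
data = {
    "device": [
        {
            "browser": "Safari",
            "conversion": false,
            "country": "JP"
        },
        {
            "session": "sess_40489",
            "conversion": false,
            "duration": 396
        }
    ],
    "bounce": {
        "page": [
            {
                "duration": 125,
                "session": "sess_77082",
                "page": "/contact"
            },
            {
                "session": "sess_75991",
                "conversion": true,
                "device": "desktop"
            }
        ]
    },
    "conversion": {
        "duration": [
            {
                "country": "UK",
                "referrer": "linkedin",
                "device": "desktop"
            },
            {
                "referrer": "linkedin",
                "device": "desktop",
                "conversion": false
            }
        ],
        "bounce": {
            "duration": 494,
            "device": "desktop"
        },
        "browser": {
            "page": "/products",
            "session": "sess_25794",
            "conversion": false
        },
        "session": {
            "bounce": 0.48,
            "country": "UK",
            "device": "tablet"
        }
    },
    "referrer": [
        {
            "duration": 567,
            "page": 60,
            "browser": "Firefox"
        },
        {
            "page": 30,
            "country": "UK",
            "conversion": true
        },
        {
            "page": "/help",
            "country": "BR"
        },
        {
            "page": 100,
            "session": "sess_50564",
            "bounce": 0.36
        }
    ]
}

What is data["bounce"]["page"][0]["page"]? "/contact"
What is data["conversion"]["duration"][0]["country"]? "UK"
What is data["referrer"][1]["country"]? "UK"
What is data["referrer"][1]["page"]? 30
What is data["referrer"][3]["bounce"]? 0.36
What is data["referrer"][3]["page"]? 100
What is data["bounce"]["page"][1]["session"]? "sess_75991"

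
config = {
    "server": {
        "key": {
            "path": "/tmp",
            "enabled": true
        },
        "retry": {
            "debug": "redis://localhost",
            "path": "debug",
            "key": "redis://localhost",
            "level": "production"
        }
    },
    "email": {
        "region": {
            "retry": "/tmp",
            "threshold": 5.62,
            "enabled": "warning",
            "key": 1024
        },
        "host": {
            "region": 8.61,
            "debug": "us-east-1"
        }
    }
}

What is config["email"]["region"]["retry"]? "/tmp"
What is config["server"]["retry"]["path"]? "debug"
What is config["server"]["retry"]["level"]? "production"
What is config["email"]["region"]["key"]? 1024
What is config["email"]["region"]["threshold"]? 5.62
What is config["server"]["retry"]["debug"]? "redis://localhost"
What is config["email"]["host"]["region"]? 8.61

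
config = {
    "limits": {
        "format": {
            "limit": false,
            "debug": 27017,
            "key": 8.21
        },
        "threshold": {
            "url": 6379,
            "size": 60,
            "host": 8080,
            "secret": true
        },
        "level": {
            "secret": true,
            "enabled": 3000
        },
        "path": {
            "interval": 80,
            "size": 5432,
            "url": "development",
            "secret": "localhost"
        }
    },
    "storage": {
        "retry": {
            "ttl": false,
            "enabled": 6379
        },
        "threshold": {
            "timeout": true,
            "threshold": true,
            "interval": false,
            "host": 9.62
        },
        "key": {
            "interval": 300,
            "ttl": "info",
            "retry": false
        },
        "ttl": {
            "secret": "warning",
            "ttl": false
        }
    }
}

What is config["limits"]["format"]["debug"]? 27017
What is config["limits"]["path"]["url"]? "development"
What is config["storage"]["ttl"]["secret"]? "warning"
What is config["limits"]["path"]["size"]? 5432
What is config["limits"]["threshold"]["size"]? 60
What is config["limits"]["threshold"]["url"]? 6379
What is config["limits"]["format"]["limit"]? False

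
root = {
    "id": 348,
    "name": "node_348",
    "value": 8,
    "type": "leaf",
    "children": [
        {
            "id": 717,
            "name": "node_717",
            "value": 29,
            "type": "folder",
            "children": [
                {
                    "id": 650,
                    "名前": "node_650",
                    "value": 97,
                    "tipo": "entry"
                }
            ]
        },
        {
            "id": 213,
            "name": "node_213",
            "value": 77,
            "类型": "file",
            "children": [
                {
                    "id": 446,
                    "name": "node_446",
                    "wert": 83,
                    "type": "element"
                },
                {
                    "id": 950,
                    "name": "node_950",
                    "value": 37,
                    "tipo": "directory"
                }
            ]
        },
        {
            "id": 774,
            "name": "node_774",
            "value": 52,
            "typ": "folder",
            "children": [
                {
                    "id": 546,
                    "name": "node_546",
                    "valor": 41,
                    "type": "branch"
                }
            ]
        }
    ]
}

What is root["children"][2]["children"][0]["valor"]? 41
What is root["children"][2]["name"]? "node_774"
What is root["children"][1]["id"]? 213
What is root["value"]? 8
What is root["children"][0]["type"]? "folder"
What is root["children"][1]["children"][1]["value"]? 37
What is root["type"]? "leaf"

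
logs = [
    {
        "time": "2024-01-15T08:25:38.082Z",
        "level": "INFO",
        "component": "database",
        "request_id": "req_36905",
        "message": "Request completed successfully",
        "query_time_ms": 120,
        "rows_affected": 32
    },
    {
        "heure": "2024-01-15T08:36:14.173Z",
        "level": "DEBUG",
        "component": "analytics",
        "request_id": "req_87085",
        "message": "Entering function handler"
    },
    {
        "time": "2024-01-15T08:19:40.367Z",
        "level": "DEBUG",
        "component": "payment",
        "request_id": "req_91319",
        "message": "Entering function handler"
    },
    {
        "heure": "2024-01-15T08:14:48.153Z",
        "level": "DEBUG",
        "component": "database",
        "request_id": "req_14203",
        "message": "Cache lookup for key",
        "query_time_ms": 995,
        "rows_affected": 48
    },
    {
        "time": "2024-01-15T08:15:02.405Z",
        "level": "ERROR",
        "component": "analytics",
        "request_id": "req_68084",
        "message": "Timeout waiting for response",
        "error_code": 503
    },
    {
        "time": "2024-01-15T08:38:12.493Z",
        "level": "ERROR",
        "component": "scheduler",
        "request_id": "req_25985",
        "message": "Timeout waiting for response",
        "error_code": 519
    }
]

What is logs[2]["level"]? "DEBUG"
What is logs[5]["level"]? "ERROR"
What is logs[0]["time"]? "2024-01-15T08:25:38.082Z"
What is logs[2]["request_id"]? "req_91319"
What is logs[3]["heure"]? "2024-01-15T08:14:48.153Z"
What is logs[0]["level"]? "INFO"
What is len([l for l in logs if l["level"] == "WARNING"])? 0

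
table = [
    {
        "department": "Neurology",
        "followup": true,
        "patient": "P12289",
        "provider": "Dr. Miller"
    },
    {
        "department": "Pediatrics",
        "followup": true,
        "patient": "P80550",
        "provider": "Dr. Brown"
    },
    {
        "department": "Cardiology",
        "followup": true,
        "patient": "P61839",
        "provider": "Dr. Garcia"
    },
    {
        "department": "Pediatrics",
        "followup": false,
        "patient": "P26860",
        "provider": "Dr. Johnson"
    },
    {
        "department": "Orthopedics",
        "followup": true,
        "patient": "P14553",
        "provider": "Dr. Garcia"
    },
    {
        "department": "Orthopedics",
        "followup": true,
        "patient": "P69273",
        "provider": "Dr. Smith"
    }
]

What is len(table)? 6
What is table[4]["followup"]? True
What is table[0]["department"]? "Neurology"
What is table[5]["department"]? "Orthopedics"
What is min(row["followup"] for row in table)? False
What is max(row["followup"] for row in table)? True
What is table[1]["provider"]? "Dr. Brown"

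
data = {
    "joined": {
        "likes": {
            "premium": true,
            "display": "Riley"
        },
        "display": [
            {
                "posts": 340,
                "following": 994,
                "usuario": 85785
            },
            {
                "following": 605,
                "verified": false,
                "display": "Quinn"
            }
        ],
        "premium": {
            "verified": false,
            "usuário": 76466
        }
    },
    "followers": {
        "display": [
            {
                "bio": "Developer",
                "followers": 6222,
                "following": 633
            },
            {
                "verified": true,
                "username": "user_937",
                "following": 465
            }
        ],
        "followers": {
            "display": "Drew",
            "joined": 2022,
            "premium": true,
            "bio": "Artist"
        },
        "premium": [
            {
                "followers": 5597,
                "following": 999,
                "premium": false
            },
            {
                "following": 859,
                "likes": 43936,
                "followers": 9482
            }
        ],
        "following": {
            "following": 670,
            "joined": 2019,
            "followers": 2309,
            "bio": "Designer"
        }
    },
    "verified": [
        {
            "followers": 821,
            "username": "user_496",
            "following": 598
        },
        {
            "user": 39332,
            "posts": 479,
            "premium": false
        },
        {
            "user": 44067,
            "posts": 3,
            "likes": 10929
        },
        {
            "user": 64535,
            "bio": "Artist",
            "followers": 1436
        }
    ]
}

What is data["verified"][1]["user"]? 39332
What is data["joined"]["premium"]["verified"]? False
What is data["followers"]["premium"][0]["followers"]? 5597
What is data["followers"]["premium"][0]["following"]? 999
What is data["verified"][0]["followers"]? 821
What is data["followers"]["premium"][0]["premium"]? False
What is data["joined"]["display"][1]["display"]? "Quinn"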